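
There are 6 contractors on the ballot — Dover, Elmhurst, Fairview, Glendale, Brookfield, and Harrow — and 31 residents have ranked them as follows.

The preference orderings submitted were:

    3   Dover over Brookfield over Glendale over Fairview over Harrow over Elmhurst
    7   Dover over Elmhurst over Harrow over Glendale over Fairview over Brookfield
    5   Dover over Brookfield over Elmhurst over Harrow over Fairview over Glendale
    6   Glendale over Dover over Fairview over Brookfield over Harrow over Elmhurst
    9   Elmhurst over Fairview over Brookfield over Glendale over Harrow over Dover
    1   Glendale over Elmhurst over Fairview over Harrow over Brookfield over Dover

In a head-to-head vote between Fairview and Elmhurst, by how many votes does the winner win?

Ballots ranking Fairview above Elmhurst: 3+6 = 9.
Ballots ranking Elmhurst above Fairview: 7+5+9+1 = 22.
Elmhurst wins 22–9, a margin of 13.

13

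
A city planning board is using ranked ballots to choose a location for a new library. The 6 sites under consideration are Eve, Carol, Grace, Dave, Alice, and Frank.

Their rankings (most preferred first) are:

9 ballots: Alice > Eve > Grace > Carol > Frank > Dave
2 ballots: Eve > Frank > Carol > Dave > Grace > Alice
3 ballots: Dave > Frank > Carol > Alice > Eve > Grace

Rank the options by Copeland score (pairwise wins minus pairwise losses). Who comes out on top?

Pairwise results:
  Eve vs Carol: Eve wins 11–3.
  Eve vs Grace: Eve wins 14–0.
  Eve vs Dave: Eve wins 11–3.
  Eve vs Alice: Alice wins 12–2.
  Eve vs Frank: Eve wins 11–3.
  Carol vs Grace: Grace wins 9–5.
  Carol vs Dave: Carol wins 11–3.
  Carol vs Alice: Alice wins 9–5.
  Carol vs Frank: Carol wins 9–5.
  Grace vs Dave: Grace wins 9–5.
  Grace vs Alice: Alice wins 12–2.
  Grace vs Frank: Grace wins 9–5.
  Dave vs Alice: Alice wins 9–5.
  Dave vs Frank: Frank wins 11–3.
  Alice vs Frank: Alice wins 9–5.
Copeland scores (wins − losses):
  Eve: 4 − 1 = 3
  Carol: 2 − 3 = -1
  Grace: 3 − 2 = 1
  Dave: 0 − 5 = -5
  Alice: 5 − 0 = 5
  Frank: 1 − 4 = -3
Alice has the best Copeland score.

Alice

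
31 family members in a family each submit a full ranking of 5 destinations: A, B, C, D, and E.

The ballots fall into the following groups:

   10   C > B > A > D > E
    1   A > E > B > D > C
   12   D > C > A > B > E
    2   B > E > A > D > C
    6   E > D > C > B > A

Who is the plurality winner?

First-place vote totals:
  A: 1
  B: 2
  C: 10
  D: 12
  E: 6
D has the most first-place votes.

D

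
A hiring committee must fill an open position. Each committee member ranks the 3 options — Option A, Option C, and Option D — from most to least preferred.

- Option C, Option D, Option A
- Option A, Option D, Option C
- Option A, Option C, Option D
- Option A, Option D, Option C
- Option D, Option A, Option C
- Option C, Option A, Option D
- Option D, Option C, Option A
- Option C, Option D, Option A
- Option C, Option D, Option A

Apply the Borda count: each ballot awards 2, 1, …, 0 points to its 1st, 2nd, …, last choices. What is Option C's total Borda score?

10

Borda scores:
  Option A: 0 + 2 + 2 + 2 + 1 + 1 + 0 + 0 + 0 = 8
  Option C: 2 + 0 + 1 + 0 + 0 + 2 + 1 + 2 + 2 = 10
  Option D: 1 + 1 + 0 + 1 + 2 + 0 + 2 + 1 + 1 = 9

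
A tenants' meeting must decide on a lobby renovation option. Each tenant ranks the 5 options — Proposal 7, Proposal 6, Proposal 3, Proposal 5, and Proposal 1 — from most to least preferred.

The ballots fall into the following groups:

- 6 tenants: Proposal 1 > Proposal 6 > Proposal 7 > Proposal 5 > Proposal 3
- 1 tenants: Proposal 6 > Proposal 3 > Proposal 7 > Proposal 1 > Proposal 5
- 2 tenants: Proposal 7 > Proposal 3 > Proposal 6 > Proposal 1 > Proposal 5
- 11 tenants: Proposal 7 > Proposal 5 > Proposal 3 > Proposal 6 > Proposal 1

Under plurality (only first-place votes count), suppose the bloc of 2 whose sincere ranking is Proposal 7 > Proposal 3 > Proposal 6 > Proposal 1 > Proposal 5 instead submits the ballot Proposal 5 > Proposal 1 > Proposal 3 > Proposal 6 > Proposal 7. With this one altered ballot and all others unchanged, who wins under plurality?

Proposal 7

First-place totals with the altered ballot: Proposal 7 11, Proposal 6 1, Proposal 3 0, Proposal 5 2, Proposal 1 6.
The winner is unchanged: still Proposal 7.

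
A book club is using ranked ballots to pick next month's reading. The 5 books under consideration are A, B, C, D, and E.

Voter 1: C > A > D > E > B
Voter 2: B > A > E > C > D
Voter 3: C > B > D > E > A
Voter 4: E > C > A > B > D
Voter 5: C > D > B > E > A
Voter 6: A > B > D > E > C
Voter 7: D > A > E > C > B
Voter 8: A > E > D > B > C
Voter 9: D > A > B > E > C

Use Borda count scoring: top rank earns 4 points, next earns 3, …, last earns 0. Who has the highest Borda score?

A

Borda scores:
  A: 3 + 3 + 0 + 2 + 0 + 4 + 3 + 4 + 3 = 22
  B: 0 + 4 + 3 + 1 + 2 + 3 + 0 + 1 + 2 = 16
  C: 4 + 1 + 4 + 3 + 4 + 0 + 1 + 0 + 0 = 17
  D: 2 + 0 + 2 + 0 + 3 + 2 + 4 + 2 + 4 = 19
  E: 1 + 2 + 1 + 4 + 1 + 1 + 2 + 3 + 1 = 16
A has the highest total.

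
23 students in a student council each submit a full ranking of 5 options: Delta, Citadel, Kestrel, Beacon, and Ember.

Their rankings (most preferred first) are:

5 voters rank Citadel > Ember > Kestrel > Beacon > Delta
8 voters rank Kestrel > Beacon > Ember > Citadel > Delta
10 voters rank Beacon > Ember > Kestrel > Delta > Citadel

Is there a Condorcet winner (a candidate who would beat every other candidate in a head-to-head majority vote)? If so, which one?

Head-to-head results (23 voters total):
Delta vs Citadel: Citadel wins 13–10.
Delta vs Kestrel: Kestrel wins 23–0.
Delta vs Beacon: Beacon wins 23–0.
Delta vs Ember: Ember wins 23–0.
Citadel vs Kestrel: Kestrel wins 18–5.
Citadel vs Beacon: Beacon wins 18–5.
Citadel vs Ember: Ember wins 18–5.
Kestrel vs Beacon: Kestrel wins 13–10.
Kestrel vs Ember: Ember wins 15–8.
Beacon vs Ember: Beacon wins 18–5.
No candidate beats all others: Kestrel beats Beacon beats Ember beats Kestrel, a majority cycle.

There is no Condorcet winner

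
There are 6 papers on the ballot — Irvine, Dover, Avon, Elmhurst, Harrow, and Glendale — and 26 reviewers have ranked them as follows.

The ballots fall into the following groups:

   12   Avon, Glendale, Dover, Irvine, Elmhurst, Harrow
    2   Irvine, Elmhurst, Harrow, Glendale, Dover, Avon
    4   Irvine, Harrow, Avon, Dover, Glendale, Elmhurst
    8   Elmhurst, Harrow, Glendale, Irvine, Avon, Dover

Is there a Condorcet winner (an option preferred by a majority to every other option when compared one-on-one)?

Head-to-head results (26 voters total):
Irvine vs Dover: Irvine wins 14–12.
Irvine vs Avon: Irvine wins 14–12.
Irvine vs Elmhurst: Irvine wins 18–8.
Irvine vs Harrow: Irvine wins 18–8.
Irvine vs Glendale: Glendale wins 20–6.
Dover vs Avon: Avon wins 24–2.
Dover vs Elmhurst: Dover wins 16–10.
Dover vs Harrow: Harrow wins 14–12.
Dover vs Glendale: Glendale wins 22–4.
Avon vs Elmhurst: Avon wins 16–10.
Avon vs Harrow: Harrow wins 14–12.
Avon vs Glendale: Avon wins 16–10.
Elmhurst vs Harrow: Elmhurst wins 22–4.
Elmhurst vs Glendale: Glendale wins 16–10.
Harrow vs Glendale: Harrow wins 14–12.
No candidate beats all others: Irvine beats Avon beats Glendale beats Irvine, a majority cycle.

No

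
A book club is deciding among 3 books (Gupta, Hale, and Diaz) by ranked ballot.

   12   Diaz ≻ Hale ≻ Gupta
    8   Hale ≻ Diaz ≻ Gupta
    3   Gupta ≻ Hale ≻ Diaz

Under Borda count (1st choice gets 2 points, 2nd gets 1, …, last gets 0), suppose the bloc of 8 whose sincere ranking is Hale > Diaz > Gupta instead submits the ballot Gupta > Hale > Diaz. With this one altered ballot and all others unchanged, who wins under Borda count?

Diaz

Borda totals with the altered ballot: Gupta 22, Hale 23, Diaz 24.
The winner is unchanged: still Diaz.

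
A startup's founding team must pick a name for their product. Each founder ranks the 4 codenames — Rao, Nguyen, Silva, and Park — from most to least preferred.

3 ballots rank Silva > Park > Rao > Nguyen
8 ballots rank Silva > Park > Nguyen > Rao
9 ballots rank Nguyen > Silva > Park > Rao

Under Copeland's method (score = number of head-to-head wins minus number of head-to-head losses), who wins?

Silva

Pairwise results:
  Rao vs Nguyen: Nguyen wins 17–3.
  Rao vs Silva: Silva wins 20–0.
  Rao vs Park: Park wins 20–0.
  Nguyen vs Silva: Silva wins 11–9.
  Nguyen vs Park: Park wins 11–9.
  Silva vs Park: Silva wins 20–0.
Copeland scores (wins − losses):
  Rao: 0 − 3 = -3
  Nguyen: 1 − 2 = -1
  Silva: 3 − 0 = 3
  Park: 2 − 1 = 1
Silva has the best Copeland score.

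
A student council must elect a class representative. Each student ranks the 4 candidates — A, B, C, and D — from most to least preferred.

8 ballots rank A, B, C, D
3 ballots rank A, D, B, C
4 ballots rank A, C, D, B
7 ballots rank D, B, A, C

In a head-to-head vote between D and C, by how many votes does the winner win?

Ballots ranking D above C: 3+7 = 10.
Ballots ranking C above D: 8+4 = 12.
C wins 12–10, a margin of 2.

2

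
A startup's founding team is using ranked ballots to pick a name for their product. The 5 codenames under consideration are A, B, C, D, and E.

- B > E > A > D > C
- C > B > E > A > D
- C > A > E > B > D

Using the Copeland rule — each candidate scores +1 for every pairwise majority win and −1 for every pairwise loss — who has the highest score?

Pairwise results:
  A vs B: B wins 2–1.
  A vs C: C wins 2–1.
  A vs D: A wins 3–0.
  A vs E: E wins 2–1.
  B vs C: C wins 2–1.
  B vs D: B wins 3–0.
  B vs E: B wins 2–1.
  C vs D: C wins 2–1.
  C vs E: C wins 2–1.
  D vs E: E wins 3–0.
Copeland scores (wins − losses):
  A: 1 − 3 = -2
  B: 3 − 1 = 2
  C: 4 − 0 = 4
  D: 0 − 4 = -4
  E: 2 − 2 = 0
C has the best Copeland score.

C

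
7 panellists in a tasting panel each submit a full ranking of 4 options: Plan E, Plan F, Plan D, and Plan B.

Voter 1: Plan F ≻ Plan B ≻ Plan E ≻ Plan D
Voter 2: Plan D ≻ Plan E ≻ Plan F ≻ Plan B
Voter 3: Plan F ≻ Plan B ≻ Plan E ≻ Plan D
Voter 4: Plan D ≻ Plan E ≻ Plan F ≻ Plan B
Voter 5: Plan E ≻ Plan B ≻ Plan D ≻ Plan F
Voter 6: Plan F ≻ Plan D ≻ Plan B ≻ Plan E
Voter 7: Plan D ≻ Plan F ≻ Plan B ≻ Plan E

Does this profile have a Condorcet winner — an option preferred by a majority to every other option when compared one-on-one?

Yes

Head-to-head results (7 voters total):
Plan E vs Plan F: Plan F wins 4–3.
Plan E vs Plan D: Plan D wins 4–3.
Plan E vs Plan B: Plan B wins 4–3.
Plan F vs Plan D: Plan D wins 4–3.
Plan F vs Plan B: Plan F wins 6–1.
Plan D vs Plan B: Plan D wins 4–3.
Plan D beats each rival — Plan E (4–3), Plan F (4–3), Plan B (4–3) — so Plan D is the Condorcet winner.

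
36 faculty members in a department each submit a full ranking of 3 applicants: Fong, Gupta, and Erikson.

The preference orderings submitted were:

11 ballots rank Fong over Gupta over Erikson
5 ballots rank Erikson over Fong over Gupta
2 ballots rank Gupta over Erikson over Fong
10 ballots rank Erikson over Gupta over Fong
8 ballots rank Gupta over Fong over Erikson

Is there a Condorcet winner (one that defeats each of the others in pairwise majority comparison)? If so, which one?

Gupta

Head-to-head results (36 voters total):
Fong vs Gupta: Gupta wins 20–16.
Fong vs Erikson: Fong wins 19–17.
Gupta vs Erikson: Gupta wins 21–15.
Gupta beats each rival — Fong (20–16), Erikson (21–15) — so Gupta is the Condorcet winner.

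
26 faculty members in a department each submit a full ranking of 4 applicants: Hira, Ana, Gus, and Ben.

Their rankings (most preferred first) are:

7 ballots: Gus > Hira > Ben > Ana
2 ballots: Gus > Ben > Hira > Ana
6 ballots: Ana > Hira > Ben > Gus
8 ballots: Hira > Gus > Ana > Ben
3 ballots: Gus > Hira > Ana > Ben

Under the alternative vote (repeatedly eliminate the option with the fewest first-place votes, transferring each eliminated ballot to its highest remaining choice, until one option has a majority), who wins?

Hira

Round 1: Gus 12, Hira 8, Ana 6, Ben 0. Ben has the fewest and is eliminated.
Round 2: Gus 12, Hira 8, Ana 6. Ana has the fewest and is eliminated.
Round 3: Hira 14, Gus 12. Hira has a majority.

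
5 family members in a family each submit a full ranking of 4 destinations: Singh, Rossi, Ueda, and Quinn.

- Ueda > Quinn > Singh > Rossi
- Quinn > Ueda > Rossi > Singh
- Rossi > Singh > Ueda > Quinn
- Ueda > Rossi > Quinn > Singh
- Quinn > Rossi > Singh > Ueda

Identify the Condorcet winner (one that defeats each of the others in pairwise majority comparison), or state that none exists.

Head-to-head results (5 voters total):
Singh vs Rossi: Rossi wins 4–1.
Singh vs Ueda: Ueda wins 3–2.
Singh vs Quinn: Quinn wins 4–1.
Rossi vs Ueda: Ueda wins 3–2.
Rossi vs Quinn: Quinn wins 3–2.
Ueda vs Quinn: Ueda wins 3–2.
Ueda beats each rival — Singh (3–2), Rossi (3–2), Quinn (3–2) — so Ueda is the Condorcet winner.

Ueda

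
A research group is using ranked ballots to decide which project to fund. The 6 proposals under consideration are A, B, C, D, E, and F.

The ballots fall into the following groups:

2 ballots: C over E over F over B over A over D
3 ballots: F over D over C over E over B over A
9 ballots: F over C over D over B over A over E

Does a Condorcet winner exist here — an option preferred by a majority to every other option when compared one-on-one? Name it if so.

F

Head-to-head results (14 voters total):
A vs B: B wins 14–0.
A vs C: C wins 14–0.
A vs D: D wins 12–2.
A vs E: A wins 9–5.
A vs F: F wins 14–0.
B vs C: C wins 14–0.
B vs D: D wins 12–2.
B vs E: B wins 9–5.
B vs F: F wins 14–0.
C vs D: C wins 11–3.
C vs E: C wins 14–0.
C vs F: F wins 12–2.
D vs E: D wins 12–2.
D vs F: F wins 14–0.
E vs F: F wins 12–2.
F beats each rival — A (14–0), B (14–0), C (12–2), D (14–0), E (12–2) — so F is the Condorcet winner.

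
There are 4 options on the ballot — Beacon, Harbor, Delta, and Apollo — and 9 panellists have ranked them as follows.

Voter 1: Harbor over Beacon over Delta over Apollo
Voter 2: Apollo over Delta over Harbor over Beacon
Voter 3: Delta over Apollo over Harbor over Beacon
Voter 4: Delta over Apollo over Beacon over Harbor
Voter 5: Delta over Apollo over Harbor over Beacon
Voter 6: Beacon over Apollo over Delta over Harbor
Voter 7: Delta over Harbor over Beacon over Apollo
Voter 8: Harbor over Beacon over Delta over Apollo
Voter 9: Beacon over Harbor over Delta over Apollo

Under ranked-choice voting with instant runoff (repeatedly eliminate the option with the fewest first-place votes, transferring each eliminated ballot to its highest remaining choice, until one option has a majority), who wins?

Delta

Round 1: Delta 4, Beacon 2, Harbor 2, Apollo 1. Apollo has the fewest and is eliminated.
Round 2: Delta 5, Beacon 2, Harbor 2. Delta has a majority.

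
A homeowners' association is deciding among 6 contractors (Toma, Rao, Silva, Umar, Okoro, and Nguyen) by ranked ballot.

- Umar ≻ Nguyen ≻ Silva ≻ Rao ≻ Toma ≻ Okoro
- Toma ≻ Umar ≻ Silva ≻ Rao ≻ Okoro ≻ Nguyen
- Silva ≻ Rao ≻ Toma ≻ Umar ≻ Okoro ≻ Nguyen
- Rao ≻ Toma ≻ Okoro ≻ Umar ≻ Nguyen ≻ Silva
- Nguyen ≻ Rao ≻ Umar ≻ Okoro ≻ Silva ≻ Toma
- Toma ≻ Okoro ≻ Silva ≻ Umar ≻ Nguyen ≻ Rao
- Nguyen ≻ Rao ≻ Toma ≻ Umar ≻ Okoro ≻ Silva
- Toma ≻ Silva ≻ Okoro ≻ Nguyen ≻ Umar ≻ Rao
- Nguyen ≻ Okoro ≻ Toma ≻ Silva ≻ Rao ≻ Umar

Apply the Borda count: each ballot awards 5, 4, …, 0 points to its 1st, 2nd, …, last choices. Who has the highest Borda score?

Toma

Borda scores:
  Toma: 1 + 5 + 3 + 4 + 0 + 5 + 3 + 5 + 3 = 29
  Rao: 2 + 2 + 4 + 5 + 4 + 0 + 4 + 0 + 1 = 22
  Silva: 3 + 3 + 5 + 0 + 1 + 3 + 0 + 4 + 2 = 21
  Umar: 5 + 4 + 2 + 2 + 3 + 2 + 2 + 1 + 0 = 21
  Okoro: 0 + 1 + 1 + 3 + 2 + 4 + 1 + 3 + 4 = 19
  Nguyen: 4 + 0 + 0 + 1 + 5 + 1 + 5 + 2 + 5 = 23
Toma has the highest total.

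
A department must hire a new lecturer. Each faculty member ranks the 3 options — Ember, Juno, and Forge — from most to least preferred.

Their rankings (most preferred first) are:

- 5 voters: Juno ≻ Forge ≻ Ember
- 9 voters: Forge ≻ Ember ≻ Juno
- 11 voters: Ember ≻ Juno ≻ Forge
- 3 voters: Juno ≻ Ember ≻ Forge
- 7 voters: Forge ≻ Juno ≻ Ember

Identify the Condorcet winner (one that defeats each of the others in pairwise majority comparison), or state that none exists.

Head-to-head results (35 voters total):
Ember vs Juno: Ember wins 20–15.
Ember vs Forge: Forge wins 21–14.
Juno vs Forge: Juno wins 19–16.
No candidate beats all others: Ember beats Juno beats Forge beats Ember, a majority cycle.

No Condorcet winner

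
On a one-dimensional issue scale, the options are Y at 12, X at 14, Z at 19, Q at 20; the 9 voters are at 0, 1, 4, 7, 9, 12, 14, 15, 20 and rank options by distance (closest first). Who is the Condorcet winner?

Y

With single-peaked preferences on a line, the Condorcet winner is the candidate closest to the median voter.
The median voter (position 9) is closest to Y at 12.
Check: Y vs Z — voters closer to Y: 8 of 9.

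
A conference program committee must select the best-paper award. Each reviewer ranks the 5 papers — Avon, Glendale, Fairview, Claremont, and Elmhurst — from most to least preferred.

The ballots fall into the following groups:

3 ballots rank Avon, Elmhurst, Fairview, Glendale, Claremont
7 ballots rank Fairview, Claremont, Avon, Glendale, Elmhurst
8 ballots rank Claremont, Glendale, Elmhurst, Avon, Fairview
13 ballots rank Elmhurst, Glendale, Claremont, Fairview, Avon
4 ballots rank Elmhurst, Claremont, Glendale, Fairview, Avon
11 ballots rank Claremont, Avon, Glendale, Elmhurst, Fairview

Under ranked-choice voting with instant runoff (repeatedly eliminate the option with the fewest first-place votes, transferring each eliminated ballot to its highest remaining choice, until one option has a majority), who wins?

Claremont

Round 1: Claremont 19, Elmhurst 17, Fairview 7, Avon 3, Glendale 0. Glendale has the fewest and is eliminated.
Round 2: Claremont 19, Elmhurst 17, Fairview 7, Avon 3. Avon has the fewest and is eliminated.
Round 3: Elmhurst 20, Claremont 19, Fairview 7. Fairview has the fewest and is eliminated.
Round 4: Claremont 26, Elmhurst 20. Claremont has a majority.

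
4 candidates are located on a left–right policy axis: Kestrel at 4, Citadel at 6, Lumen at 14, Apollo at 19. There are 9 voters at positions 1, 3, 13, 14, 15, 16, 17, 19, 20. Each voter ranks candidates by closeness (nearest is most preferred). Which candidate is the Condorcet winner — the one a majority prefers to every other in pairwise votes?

Lumen

With single-peaked preferences on a line, the Condorcet winner is the candidate closest to the median voter.
The median voter (position 15) is closest to Lumen at 14.
Check: Lumen vs Apollo — voters closer to Lumen: 6 of 9.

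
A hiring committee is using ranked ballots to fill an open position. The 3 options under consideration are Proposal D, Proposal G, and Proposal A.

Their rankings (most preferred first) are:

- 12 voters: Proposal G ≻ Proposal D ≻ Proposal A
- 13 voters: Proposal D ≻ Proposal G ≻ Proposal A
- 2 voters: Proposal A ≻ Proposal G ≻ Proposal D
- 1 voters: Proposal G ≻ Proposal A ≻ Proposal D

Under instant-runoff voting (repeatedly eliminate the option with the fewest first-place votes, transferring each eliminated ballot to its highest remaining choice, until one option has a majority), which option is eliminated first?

Proposal A

Round 1: Proposal D 13, Proposal G 13, Proposal A 2. Proposal A has the fewest and is eliminated.
Round 2: Proposal G 15, Proposal D 13. Proposal G has a majority.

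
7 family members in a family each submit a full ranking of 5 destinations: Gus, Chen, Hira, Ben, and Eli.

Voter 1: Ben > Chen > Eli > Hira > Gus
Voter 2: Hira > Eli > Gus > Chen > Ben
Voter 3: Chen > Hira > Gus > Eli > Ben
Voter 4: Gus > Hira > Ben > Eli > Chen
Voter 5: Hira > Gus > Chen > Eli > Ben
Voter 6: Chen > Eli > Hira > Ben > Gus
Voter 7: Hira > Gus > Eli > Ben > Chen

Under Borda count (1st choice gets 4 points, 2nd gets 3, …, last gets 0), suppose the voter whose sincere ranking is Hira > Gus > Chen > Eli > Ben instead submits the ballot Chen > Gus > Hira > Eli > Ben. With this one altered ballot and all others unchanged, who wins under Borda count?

Hira

Borda totals with the altered ballot: Gus 14, Chen 16, Hira 19, Ben 8, Eli 13.
The winner is unchanged: still Hira.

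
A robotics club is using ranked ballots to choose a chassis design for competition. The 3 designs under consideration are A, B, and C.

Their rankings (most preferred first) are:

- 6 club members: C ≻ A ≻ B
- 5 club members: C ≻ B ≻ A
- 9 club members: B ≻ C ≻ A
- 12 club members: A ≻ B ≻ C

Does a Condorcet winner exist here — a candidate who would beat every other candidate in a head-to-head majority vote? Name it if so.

No Condorcet winner

Head-to-head results (32 voters total):
A vs B: A wins 18–14.
A vs C: C wins 20–12.
B vs C: B wins 21–11.
No candidate beats all others: A beats B beats C beats A, a majority cycle.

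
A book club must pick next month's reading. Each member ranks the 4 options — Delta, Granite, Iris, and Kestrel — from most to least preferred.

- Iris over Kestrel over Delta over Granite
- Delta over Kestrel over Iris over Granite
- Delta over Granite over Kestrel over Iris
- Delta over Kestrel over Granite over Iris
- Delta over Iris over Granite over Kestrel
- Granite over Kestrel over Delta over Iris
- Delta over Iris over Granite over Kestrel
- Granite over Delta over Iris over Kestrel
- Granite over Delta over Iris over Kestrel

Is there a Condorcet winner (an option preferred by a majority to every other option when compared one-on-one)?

Yes

Head-to-head results (9 voters total):
Delta vs Granite: Delta wins 6–3.
Delta vs Iris: Delta wins 8–1.
Delta vs Kestrel: Delta wins 7–2.
Granite vs Iris: Granite wins 5–4.
Granite vs Kestrel: Granite wins 6–3.
Iris vs Kestrel: Iris wins 5–4.
Delta beats each rival — Granite (6–3), Iris (8–1), Kestrel (7–2) — so Delta is the Condorcet winner.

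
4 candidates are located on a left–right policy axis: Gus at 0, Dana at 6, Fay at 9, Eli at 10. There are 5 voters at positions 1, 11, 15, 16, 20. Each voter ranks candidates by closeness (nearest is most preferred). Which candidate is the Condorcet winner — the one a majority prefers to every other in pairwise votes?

Eli

With single-peaked preferences on a line, the Condorcet winner is the candidate closest to the median voter.
The median voter (position 15) is closest to Eli at 10.
Check: Eli vs Fay — voters closer to Eli: 4 of 5.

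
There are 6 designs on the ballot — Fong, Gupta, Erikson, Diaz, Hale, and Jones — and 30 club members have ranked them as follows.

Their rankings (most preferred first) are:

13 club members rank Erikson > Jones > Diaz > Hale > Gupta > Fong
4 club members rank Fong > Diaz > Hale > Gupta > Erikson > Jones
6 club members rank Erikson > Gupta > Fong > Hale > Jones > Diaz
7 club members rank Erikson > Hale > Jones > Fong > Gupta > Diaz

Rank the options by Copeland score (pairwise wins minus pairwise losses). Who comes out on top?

Erikson

Pairwise results:
  Fong vs Gupta: Gupta wins 19–11.
  Fong vs Erikson: Erikson wins 26–4.
  Fong vs Diaz: Fong wins 17–13.
  Fong vs Hale: Hale wins 20–10.
  Fong vs Jones: Jones wins 20–10.
  Gupta vs Erikson: Erikson wins 26–4.
  Gupta vs Diaz: Diaz wins 17–13.
  Gupta vs Hale: Hale wins 24–6.
  Gupta vs Jones: Jones wins 20–10.
  Erikson vs Diaz: Erikson wins 26–4.
  Erikson vs Hale: Erikson wins 26–4.
  Erikson vs Jones: Erikson wins 30–0.
  Diaz vs Hale: Diaz wins 17–13.
  Diaz vs Jones: Jones wins 26–4.
  Hale vs Jones: Hale wins 17–13.
Copeland scores (wins − losses):
  Fong: 1 − 4 = -3
  Gupta: 1 − 4 = -3
  Erikson: 5 − 0 = 5
  Diaz: 2 − 3 = -1
  Hale: 3 − 2 = 1
  Jones: 3 − 2 = 1
Erikson has the best Copeland score.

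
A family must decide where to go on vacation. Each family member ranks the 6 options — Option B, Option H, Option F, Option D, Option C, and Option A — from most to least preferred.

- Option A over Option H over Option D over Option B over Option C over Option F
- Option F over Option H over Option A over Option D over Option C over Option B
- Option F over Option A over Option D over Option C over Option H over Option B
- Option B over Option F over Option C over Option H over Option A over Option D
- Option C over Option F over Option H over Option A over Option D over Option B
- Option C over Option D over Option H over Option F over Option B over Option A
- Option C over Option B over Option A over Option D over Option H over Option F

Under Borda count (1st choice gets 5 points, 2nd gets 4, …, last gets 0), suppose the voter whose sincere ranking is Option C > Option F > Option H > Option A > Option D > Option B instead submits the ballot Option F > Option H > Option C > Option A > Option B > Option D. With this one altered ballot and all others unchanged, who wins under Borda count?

Option F

Borda totals with the altered ballot: Option B 13, Option H 19, Option F 21, Option D 14, Option C 20, Option A 18.
The switch changes the winner from Option C to Option F.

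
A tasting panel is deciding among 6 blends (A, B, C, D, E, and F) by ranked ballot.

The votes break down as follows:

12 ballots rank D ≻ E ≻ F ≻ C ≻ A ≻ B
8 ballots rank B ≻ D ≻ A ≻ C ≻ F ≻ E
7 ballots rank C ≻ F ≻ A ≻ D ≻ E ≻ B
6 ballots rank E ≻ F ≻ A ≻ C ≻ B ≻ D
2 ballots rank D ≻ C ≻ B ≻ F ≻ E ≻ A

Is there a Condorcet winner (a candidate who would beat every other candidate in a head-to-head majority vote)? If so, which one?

Head-to-head results (35 voters total):
A vs B: A wins 25–10.
A vs C: C wins 21–14.
A vs D: D wins 22–13.
A vs E: E wins 20–15.
A vs F: F wins 27–8.
B vs C: C wins 27–8.
B vs D: D wins 21–14.
B vs E: E wins 25–10.
B vs F: F wins 25–10.
C vs D: D wins 22–13.
C vs E: E wins 18–17.
C vs F: F wins 18–17.
D vs E: D wins 29–6.
D vs F: D wins 22–13.
E vs F: E wins 18–17.
D beats each rival — A (22–13), B (21–14), C (22–13), E (29–6), F (22–13) — so D is the Condorcet winner.

D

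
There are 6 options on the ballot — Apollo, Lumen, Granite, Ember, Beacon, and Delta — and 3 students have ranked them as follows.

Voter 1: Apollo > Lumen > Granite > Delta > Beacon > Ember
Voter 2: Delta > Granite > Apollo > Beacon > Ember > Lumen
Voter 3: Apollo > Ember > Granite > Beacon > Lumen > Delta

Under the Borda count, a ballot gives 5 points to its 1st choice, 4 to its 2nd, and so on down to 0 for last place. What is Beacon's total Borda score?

Borda scores:
  Apollo: 5 + 3 + 5 = 13
  Lumen: 4 + 0 + 1 = 5
  Granite: 3 + 4 + 3 = 10
  Ember: 0 + 1 + 4 = 5
  Beacon: 1 + 2 + 2 = 5
  Delta: 2 + 5 + 0 = 7

5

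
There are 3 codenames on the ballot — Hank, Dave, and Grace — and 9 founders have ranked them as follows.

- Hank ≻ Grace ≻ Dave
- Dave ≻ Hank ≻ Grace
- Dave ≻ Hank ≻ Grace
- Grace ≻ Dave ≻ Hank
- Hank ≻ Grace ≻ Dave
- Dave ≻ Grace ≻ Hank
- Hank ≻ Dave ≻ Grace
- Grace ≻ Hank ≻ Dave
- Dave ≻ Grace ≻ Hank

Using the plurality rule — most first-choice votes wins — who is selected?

First-place vote totals:
  Hank: 3
  Dave: 4
  Grace: 2
Dave has the most first-place votes.

Dave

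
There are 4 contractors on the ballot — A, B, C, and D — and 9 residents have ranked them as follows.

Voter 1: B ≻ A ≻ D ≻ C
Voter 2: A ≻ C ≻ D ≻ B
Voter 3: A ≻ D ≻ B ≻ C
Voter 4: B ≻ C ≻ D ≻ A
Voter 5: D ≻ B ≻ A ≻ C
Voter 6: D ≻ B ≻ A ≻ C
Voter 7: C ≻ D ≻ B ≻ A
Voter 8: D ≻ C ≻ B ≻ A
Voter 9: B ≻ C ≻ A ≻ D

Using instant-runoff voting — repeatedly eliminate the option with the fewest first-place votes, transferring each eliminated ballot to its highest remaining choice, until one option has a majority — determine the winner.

D

Round 1: B 3, D 3, A 2, C 1. C has the fewest and is eliminated.
Round 2: D 4, B 3, A 2. A has the fewest and is eliminated.
Round 3: D 6, B 3. D has a majority.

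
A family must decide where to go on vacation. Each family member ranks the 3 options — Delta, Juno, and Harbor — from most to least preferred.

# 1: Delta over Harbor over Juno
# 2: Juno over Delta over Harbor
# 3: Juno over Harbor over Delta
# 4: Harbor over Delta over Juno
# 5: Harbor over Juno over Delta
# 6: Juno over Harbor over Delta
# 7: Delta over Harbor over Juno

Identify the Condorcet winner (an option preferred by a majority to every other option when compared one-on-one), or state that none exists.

Harbor

Head-to-head results (7 voters total):
Delta vs Juno: Juno wins 4–3.
Delta vs Harbor: Harbor wins 4–3.
Juno vs Harbor: Harbor wins 4–3.
Harbor beats each rival — Delta (4–3), Juno (4–3) — so Harbor is the Condorcet winner.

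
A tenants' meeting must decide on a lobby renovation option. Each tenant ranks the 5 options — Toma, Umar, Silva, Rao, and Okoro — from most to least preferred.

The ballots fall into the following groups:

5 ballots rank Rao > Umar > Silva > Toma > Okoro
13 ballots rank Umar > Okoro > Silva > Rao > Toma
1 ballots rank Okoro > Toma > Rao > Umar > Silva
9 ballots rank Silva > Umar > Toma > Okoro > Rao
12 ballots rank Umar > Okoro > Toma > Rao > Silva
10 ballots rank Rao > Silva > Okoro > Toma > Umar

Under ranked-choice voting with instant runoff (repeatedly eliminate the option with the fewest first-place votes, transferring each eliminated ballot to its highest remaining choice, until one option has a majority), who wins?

Round 1: Umar 25, Rao 15, Silva 9, Okoro 1, Toma 0. Toma has the fewest and is eliminated.
Round 2: Umar 25, Rao 15, Silva 9, Okoro 1. Okoro has the fewest and is eliminated.
Round 3: Umar 25, Rao 16, Silva 9. Silva has the fewest and is eliminated.
Round 4: Umar 34, Rao 16. Umar has a majority.

Umar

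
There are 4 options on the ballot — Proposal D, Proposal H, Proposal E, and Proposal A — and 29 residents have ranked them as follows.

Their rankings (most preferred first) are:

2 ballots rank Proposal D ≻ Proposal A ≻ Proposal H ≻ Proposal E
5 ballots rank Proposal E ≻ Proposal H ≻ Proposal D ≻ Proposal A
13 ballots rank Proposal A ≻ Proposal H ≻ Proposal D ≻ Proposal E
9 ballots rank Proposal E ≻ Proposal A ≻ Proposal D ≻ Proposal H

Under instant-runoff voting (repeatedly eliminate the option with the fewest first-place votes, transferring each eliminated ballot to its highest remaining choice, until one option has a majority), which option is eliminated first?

Round 1: Proposal E 14, Proposal A 13, Proposal D 2, Proposal H 0. Proposal H has the fewest and is eliminated.
Round 2: Proposal E 14, Proposal A 13, Proposal D 2. Proposal D has the fewest and is eliminated.
Round 3: Proposal A 15, Proposal E 14. Proposal A has a majority.

Proposal H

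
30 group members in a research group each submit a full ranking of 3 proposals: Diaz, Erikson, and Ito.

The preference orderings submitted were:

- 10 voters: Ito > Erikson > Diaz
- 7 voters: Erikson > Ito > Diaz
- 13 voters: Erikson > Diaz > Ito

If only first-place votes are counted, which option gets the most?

First-place vote totals:
  Diaz: 0
  Erikson: 20
  Ito: 10
Erikson has the most first-place votes.

Erikson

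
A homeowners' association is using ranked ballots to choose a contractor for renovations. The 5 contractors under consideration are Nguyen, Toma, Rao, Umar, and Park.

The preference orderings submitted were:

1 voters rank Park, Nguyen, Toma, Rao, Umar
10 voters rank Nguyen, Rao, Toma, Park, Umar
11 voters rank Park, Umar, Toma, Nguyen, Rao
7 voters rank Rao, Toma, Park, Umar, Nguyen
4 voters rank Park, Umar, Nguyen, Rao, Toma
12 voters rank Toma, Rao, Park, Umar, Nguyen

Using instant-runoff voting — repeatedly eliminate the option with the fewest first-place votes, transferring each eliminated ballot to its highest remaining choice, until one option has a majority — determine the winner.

Round 1: Park 16, Toma 12, Nguyen 10, Rao 7, Umar 0. Umar has the fewest and is eliminated.
Round 2: Park 16, Toma 12, Nguyen 10, Rao 7. Rao has the fewest and is eliminated.
Round 3: Toma 19, Park 16, Nguyen 10. Nguyen has the fewest and is eliminated.
Round 4: Toma 29, Park 16. Toma has a majority.

Toma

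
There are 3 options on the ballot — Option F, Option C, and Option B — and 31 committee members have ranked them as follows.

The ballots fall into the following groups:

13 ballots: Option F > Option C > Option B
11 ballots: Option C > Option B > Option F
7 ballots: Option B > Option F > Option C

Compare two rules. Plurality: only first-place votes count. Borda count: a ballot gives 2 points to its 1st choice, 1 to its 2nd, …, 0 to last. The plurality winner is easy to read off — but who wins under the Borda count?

Option C

Plurality first-place counts: Option F 13, Option C 11, Option B 7 → Option F.
Borda totals: Option F 33, Option C 35, Option B 25 → Option C.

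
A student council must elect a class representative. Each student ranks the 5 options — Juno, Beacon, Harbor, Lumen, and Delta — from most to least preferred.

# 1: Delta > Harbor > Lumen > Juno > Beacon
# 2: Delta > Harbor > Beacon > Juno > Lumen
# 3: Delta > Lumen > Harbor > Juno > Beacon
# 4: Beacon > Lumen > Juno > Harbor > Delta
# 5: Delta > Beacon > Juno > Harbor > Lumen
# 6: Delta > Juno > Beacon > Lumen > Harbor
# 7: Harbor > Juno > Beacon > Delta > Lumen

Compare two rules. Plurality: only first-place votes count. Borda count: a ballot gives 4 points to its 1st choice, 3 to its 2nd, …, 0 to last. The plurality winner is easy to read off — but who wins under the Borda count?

Plurality first-place counts: Juno 0, Beacon 1, Harbor 1, Lumen 0, Delta 5 → Delta.
Borda totals: Juno 13, Beacon 13, Harbor 14, Lumen 9, Delta 21 → Delta.

Delta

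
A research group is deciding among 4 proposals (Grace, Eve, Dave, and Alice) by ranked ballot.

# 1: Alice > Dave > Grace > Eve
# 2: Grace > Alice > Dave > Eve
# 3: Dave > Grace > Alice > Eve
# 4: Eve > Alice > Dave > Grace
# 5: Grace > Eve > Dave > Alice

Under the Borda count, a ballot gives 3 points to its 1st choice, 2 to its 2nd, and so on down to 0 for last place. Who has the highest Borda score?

Borda scores:
  Grace: 1 + 3 + 2 + 0 + 3 = 9
  Eve: 0 + 0 + 0 + 3 + 2 = 5
  Dave: 2 + 1 + 3 + 1 + 1 = 8
  Alice: 3 + 2 + 1 + 2 + 0 = 8
Grace has the highest total.

Grace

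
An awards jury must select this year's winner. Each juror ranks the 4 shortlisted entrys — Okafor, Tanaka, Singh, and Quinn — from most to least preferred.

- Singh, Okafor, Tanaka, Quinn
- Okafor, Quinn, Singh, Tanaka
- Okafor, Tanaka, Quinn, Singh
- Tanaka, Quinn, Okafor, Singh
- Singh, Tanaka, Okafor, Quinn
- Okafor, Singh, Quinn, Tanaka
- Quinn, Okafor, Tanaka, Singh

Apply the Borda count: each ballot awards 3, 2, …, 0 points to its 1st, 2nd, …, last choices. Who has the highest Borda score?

Okafor

Borda scores:
  Okafor: 2 + 3 + 3 + 1 + 1 + 3 + 2 = 15
  Tanaka: 1 + 0 + 2 + 3 + 2 + 0 + 1 = 9
  Singh: 3 + 1 + 0 + 0 + 3 + 2 + 0 = 9
  Quinn: 0 + 2 + 1 + 2 + 0 + 1 + 3 = 9
Okafor has the highest total.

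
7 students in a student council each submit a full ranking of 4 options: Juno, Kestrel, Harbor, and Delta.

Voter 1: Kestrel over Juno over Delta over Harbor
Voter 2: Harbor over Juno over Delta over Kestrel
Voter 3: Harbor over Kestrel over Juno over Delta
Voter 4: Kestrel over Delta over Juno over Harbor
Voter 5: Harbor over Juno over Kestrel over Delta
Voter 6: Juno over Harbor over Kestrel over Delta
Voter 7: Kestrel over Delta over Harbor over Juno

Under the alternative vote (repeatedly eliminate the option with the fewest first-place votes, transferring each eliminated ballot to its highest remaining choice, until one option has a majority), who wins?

Harbor

Round 1: Kestrel 3, Harbor 3, Juno 1, Delta 0. Delta has the fewest and is eliminated.
Round 2: Kestrel 3, Harbor 3, Juno 1. Juno has the fewest and is eliminated.
Round 3: Harbor 4, Kestrel 3. Harbor has a majority.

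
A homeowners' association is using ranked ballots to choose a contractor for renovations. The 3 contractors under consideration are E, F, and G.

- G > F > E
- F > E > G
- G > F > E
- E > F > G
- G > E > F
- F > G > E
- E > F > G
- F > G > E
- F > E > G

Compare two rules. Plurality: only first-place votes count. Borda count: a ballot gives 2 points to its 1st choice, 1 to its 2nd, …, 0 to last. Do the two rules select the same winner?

Yes

Plurality first-place counts: E 2, F 4, G 3 → F.
Borda totals: E 7, F 12, G 8 → F.
The two rules agree on F.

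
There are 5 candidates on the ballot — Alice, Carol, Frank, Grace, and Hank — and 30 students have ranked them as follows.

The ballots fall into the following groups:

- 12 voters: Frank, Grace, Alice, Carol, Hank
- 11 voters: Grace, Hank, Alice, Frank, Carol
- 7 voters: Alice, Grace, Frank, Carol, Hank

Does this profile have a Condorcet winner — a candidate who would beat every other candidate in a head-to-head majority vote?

Yes

Head-to-head results (30 voters total):
Alice vs Carol: Alice wins 30–0.
Alice vs Frank: Alice wins 18–12.
Alice vs Grace: Grace wins 23–7.
Alice vs Hank: Alice wins 19–11.
Carol vs Frank: Frank wins 30–0.
Carol vs Grace: Grace wins 30–0.
Carol vs Hank: Carol wins 19–11.
Frank vs Grace: Grace wins 18–12.
Frank vs Hank: Frank wins 19–11.
Grace vs Hank: Grace wins 30–0.
Grace beats each rival — Alice (23–7), Carol (30–0), Frank (18–12), Hank (30–0) — so Grace is the Condorcet winner.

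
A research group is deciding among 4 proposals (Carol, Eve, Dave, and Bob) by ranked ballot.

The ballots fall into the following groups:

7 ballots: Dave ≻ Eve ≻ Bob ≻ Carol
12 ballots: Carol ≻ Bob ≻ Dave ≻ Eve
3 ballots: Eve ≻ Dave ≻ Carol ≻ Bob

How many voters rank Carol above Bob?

15

Ballots ranking Carol above Bob: 12+3 = 15.
Ballots ranking Bob above Carol: 7.
So 15 of 22 voters prefer Carol to Bob.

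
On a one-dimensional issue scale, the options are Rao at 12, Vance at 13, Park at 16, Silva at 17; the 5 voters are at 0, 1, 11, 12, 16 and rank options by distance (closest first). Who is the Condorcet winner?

With single-peaked preferences on a line, the Condorcet winner is the candidate closest to the median voter.
The median voter (position 11) is closest to Rao at 12.
Check: Rao vs Park — voters closer to Rao: 4 of 5.

Rao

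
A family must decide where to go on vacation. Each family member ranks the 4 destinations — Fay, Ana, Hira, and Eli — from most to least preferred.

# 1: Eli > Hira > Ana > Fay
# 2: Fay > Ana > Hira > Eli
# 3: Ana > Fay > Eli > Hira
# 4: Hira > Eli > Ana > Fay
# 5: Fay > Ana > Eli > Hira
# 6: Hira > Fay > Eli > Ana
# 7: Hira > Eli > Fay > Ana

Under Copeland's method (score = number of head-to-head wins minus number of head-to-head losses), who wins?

Hira

Pairwise results:
  Fay vs Ana: Fay wins 4–3.
  Fay vs Hira: Hira wins 4–3.
  Fay vs Eli: Fay wins 4–3.
  Ana vs Hira: Hira wins 4–3.
  Ana vs Eli: Eli wins 4–3.
  Hira vs Eli: Hira wins 4–3.
Copeland scores (wins − losses):
  Fay: 2 − 1 = 1
  Ana: 0 − 3 = -3
  Hira: 3 − 0 = 3
  Eli: 1 − 2 = -1
Hira has the best Copeland score.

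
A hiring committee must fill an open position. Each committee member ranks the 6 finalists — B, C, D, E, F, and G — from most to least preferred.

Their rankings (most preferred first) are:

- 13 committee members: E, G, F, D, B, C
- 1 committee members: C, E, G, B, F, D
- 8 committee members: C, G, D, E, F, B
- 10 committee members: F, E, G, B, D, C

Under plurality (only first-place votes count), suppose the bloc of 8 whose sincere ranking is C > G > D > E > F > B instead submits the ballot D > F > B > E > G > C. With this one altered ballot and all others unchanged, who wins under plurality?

E

First-place totals with the altered ballot: B 0, C 1, D 8, E 13, F 10, G 0.
The winner is unchanged: still E.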